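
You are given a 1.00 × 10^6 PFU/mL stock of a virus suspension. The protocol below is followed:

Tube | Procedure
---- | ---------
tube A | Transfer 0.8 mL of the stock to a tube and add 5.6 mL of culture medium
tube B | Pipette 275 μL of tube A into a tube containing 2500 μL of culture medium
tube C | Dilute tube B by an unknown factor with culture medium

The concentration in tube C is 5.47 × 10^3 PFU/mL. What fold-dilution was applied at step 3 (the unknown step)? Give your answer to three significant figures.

2.26-fold

Step 1: 0.8 mL + 5.6 mL = 6.4 mL total → factor 6.4/0.8 = 8
Step 2: 275 μL + 2500 μL = 2775 μL total → factor 2775/275 = 10.091
Step 3: unknown factor x
Product of known-step factors = 80.727
Overall factor = 1.00 × 10^6 PFU/mL / (5.47 × 10^3 PFU/mL) = 182.82
x = 182.82 / 80.727 = 2.26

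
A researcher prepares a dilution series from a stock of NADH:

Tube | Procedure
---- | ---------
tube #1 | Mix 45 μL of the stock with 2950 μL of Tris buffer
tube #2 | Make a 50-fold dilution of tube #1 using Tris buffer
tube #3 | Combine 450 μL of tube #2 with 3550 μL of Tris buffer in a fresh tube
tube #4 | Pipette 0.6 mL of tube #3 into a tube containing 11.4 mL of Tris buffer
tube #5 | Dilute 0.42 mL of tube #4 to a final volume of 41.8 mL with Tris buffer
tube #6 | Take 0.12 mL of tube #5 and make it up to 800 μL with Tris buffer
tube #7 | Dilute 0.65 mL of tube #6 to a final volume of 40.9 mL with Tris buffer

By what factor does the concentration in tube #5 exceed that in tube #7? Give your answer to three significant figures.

Step 1: 45 μL + 2950 μL = 2995 μL total → factor 2995/45 = 66.556
Step 2: 50-fold → factor 50
Step 3: 450 μL + 3550 μL = 4000 μL total → factor 4000/450 = 8.8889
Step 4: 0.6 mL + 11.4 mL = 12 mL total → factor 12/0.6 = 20
Step 5: 0.42 mL brought to 41.8 mL → factor 41.8/0.42 = 99.524
Step 6: 0.12 mL brought to 800 μL → factor 0.8/0.12 = 6.6667
Step 7: 0.65 mL brought to 40.9 mL → factor 40.9/0.65 = 62.923
Dilution factor to tube #5 = 5.8879 × 10^7; to tube #7 = 2.4699 × 10^10
[tube #5]/[tube #7] = (factor to tube #7)/(factor to tube #5) = 2.4699 × 10^10/5.8879 × 10^7 = 419

419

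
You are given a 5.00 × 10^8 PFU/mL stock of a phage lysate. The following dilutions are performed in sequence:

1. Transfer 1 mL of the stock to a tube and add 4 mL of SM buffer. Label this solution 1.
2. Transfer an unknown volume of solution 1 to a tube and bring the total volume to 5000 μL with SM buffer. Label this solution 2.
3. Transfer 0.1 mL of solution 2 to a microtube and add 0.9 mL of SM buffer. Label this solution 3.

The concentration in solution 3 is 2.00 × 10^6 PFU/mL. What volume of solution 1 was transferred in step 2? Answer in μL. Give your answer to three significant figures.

Step 1: 1 mL + 4 mL = 5 mL total → factor 5/1 = 5
Step 2: v brought to 5000 μL → factor = 5000 μL/v
Step 3: 0.1 mL + 0.9 mL = 1 mL total → factor 1/0.1 = 10
Product of known-step factors = 50
Overall factor = 5.00 × 10^8 PFU/mL / (2.00 × 10^6 PFU/mL) = 250
Step-2 factor = 250 / 50 = 5
v = 5000 μL / 5 = 1.00 × 10^3 μL

1.00 × 10^3 μL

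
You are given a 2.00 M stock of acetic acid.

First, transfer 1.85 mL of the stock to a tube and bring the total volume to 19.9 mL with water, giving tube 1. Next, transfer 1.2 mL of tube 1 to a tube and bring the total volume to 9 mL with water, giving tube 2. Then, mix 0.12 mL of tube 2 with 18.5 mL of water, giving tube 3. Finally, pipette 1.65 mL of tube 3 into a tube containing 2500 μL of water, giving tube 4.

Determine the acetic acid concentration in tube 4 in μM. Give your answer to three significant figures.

Step 1: 1.85 mL brought to 19.9 mL → factor 19.9/1.85 = 10.757
Step 2: 1.2 mL brought to 9 mL → factor 9/1.2 = 7.5
Step 3: 0.12 mL + 18.5 mL = 18.62 mL total → factor 18.62/0.12 = 155.17
Step 4: 1.65 mL + 2500 μL = 4.15 mL total → factor 4.15/1.65 = 2.5152
Overall dilution factor = 10.757 × 7.5 × 155.17 × 2.5152 = 31485
Final = 2.00 M / 31485 = 6.352 × 10^-5 M = 63.5 μM

63.5 μM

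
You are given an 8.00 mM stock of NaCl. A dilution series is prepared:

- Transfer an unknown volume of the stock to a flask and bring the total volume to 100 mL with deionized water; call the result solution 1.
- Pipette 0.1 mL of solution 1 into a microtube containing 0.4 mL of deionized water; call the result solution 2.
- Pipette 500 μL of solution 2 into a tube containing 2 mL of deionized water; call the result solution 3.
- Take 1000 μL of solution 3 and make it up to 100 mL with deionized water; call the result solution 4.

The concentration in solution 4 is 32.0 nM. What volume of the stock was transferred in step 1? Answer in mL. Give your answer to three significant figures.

Step 1: v brought to 100 mL → factor = 100 mL/v
Step 2: 0.1 mL + 0.4 mL = 0.5 mL total → factor 0.5/0.1 = 5
Step 3: 500 μL + 2 mL = 2500 μL total → factor 2500/500 = 5
Step 4: 1000 μL brought to 100 mL → factor 1 × 10^5/1000 = 100
Product of known-step factors = 2500
Overall factor = 8.00 mM / (32.0 nM) = 2.5 × 10^5
Step-1 factor = 2.5 × 10^5 / 2500 = 100
v = 100 mL / 100 = 1.00 mL

1.00 mL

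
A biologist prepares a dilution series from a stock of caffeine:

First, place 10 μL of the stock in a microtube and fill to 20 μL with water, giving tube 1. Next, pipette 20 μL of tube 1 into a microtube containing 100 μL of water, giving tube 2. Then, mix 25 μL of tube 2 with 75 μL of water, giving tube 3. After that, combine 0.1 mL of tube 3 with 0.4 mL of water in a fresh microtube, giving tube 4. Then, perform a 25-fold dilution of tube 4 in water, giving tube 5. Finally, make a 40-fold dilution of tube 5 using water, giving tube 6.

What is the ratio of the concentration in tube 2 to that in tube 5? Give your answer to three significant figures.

500

Step 1: 10 μL brought to 20 μL → factor 20/10 = 2
Step 2: 20 μL + 100 μL = 120 μL total → factor 120/20 = 6
Step 3: 25 μL + 75 μL = 100 μL total → factor 100/25 = 4
Step 4: 0.1 mL + 0.4 mL = 0.5 mL total → factor 0.5/0.1 = 5
Step 5: 25-fold → factor 25
Dilution factor to tube 2 = 12; to tube 5 = 6000
[tube 2]/[tube 5] = (factor to tube 5)/(factor to tube 2) = 6000/12 = 500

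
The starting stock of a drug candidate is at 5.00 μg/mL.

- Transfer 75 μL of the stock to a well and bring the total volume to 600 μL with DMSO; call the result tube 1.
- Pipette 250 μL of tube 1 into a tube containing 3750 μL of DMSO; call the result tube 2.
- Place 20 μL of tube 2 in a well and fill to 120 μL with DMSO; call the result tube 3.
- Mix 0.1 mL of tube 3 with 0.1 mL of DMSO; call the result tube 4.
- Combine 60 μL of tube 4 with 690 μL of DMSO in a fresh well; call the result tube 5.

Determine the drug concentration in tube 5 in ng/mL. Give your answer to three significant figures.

0.260 ng/mL

Step 1: 75 μL brought to 600 μL → factor 600/75 = 8
Step 2: 250 μL + 3750 μL = 4000 μL total → factor 4000/250 = 16
Step 3: 20 μL brought to 120 μL → factor 120/20 = 6
Step 4: 0.1 mL + 0.1 mL = 0.2 mL total → factor 0.2/0.1 = 2
Step 5: 60 μL + 690 μL = 750 μL total → factor 750/60 = 12.5
Overall dilution factor = 8 × 16 × 6 × 2 × 12.5 = 19200
Final = 5.00 μg/mL / 19200 = 0.0002604 μg/mL = 0.260 ng/mL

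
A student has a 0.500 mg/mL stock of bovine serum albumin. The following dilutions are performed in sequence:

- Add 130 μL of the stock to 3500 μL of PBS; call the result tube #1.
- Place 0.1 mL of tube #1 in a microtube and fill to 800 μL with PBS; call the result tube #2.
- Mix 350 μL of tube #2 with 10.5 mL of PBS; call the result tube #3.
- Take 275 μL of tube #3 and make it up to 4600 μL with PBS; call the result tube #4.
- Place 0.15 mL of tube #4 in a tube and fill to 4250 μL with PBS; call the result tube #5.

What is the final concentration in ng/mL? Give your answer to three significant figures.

0.152 ng/mL

Step 1: 130 μL + 3500 μL = 3630 μL total → factor 3630/130 = 27.923
Step 2: 0.1 mL brought to 800 μL → factor 0.8/0.1 = 8
Step 3: 350 μL + 10.5 mL = 10850 μL total → factor 10850/350 = 31
Step 4: 275 μL brought to 4600 μL → factor 4600/275 = 16.727
Step 5: 0.15 mL brought to 4250 μL → factor 4.25/0.15 = 28.333
Overall dilution factor = 27.923 × 8 × 31 × 16.727 × 28.333 = 3.282 × 10^6
Final = 0.500 mg/mL / 3.282 × 10^6 = 1.523 × 10^-7 mg/mL = 0.152 ng/mL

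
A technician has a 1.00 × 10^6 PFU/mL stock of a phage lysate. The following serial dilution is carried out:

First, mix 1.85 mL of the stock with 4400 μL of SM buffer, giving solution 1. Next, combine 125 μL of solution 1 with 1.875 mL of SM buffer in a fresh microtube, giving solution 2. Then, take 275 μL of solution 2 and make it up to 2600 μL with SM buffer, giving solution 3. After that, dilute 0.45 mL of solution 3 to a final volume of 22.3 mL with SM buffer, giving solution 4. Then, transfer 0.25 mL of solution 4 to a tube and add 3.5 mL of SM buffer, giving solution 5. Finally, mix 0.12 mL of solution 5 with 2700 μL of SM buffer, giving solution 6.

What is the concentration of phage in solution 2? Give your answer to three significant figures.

Step 1: 1.85 mL + 4400 μL = 6.25 mL total → factor 6.25/1.85 = 3.3784
Step 2: 125 μL + 1.875 mL = 2000 μL total → factor 2000/125 = 16
Dilution factor through solution 2 = 3.3784 × 16 = 54.054
[solution 2] = 1.00 × 10^6 PFU/mL / 54.054 = 1.85 × 10^4 PFU/mL

1.85 × 10^4 PFU/mL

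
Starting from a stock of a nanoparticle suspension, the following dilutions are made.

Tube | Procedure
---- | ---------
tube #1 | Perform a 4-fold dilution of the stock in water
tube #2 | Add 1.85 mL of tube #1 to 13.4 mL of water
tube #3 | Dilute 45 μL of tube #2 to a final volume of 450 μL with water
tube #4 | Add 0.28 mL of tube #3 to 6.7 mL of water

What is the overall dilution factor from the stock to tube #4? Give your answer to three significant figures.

8.22 × 10^3

Step 1: 4-fold → factor 4
Step 2: 1.85 mL + 13.4 mL = 15.25 mL total → factor 15.25/1.85 = 8.2432
Step 3: 45 μL brought to 450 μL → factor 450/45 = 10
Step 4: 0.28 mL + 6.7 mL = 6.98 mL total → factor 6.98/0.28 = 24.929
Overall dilution factor = 4 × 8.2432 × 10 × 24.929 = 8219.7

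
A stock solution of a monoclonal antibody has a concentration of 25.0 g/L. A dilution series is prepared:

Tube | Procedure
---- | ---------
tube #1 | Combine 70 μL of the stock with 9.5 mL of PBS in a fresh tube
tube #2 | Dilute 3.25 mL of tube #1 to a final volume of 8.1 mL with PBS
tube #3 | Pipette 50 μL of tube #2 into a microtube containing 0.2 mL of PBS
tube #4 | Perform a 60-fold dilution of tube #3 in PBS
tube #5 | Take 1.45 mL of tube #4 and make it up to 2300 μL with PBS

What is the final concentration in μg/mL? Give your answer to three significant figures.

0.154 μg/mL

Step 1: 70 μL + 9.5 mL = 9570 μL total → factor 9570/70 = 136.71
Step 2: 3.25 mL brought to 8.1 mL → factor 8.1/3.25 = 2.4923
Step 3: 50 μL + 0.2 mL = 250 μL total → factor 250/50 = 5
Step 4: 60-fold → factor 60
Step 5: 1.45 mL brought to 2300 μL → factor 2.3/1.45 = 1.5862
Overall dilution factor = 136.71 × 2.4923 × 5 × 60 × 1.5862 = 1.6214 × 10^5
Final = 25.0 g/L / 1.6214 × 10^5 = 0.0001542 g/L = 0.154 μg/mL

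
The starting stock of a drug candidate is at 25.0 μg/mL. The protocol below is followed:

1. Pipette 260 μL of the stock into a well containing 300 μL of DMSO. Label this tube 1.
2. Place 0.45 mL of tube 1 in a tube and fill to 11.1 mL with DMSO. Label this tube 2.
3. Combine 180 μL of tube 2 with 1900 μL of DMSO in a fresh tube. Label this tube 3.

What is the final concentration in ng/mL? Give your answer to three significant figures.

40.7 ng/mL

Step 1: 260 μL + 300 μL = 560 μL total → factor 560/260 = 2.1538
Step 2: 0.45 mL brought to 11.1 mL → factor 11.1/0.45 = 24.667
Step 3: 180 μL + 1900 μL = 2080 μL total → factor 2080/180 = 11.556
Overall dilution factor = 2.1538 × 24.667 × 11.556 = 613.93
Final = 25.0 μg/mL / 613.93 = 0.04072 μg/mL = 40.7 ng/mL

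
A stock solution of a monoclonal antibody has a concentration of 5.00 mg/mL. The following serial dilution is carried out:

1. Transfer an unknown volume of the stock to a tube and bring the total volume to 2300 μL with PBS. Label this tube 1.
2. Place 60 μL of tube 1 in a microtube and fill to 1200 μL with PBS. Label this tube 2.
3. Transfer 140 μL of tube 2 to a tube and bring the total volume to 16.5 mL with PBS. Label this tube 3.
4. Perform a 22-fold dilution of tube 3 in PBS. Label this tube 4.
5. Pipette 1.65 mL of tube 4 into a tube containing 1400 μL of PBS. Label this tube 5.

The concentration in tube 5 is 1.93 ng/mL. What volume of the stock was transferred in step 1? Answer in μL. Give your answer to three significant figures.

85.1 μL

Step 1: v brought to 2300 μL → factor = 2300 μL/v
Step 2: 60 μL brought to 1200 μL → factor 1200/60 = 20
Step 3: 140 μL brought to 16.5 mL → factor 16500/140 = 117.86
Step 4: 22-fold → factor 22
Step 5: 1.65 mL + 1400 μL = 3.05 mL total → factor 3.05/1.65 = 1.8485
Product of known-step factors = 95857
Overall factor = 5.00 mg/mL / (1.93 ng/mL) = 2.5907 × 10^6
Step-1 factor = 2.5907 × 10^6 / 95857 = 27.026
v = 2300 μL / 27.026 = 85.1 μL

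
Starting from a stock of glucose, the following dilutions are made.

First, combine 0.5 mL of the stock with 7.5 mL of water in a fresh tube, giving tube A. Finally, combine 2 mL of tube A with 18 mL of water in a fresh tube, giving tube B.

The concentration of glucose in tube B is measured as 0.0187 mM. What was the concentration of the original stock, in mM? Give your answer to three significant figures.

Step 1: 0.5 mL + 7.5 mL = 8 mL total → factor 8/0.5 = 16
Step 2: 2 mL + 18 mL = 20 mL total → factor 20/2 = 10
Overall dilution factor = 16 × 10 = 160
Stock = 0.0187 mM × 160 = 2.99 mM

2.99 mM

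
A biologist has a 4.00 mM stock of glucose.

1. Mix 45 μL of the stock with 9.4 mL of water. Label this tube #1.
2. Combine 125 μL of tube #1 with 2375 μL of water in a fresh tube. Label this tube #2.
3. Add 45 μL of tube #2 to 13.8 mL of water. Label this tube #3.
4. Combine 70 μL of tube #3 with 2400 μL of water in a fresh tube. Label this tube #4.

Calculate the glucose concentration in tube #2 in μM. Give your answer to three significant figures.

Step 1: 45 μL + 9.4 mL = 9445 μL total → factor 9445/45 = 209.89
Step 2: 125 μL + 2375 μL = 2500 μL total → factor 2500/125 = 20
Dilution factor through tube #2 = 209.89 × 20 = 4197.8
[tube #2] = 4.00 mM / 4197.8 = 0.0009529 mM = 0.953 μM

0.953 μM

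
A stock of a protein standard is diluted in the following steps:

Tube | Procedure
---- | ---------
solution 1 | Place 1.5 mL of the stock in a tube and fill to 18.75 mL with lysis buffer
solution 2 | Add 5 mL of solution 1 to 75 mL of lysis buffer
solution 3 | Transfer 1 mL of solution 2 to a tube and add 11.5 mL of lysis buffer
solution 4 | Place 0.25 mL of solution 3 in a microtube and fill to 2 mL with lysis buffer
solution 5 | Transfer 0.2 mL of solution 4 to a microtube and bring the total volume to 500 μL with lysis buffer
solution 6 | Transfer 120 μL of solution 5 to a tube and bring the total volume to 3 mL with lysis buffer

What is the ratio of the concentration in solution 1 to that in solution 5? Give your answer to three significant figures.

Step 1: 1.5 mL brought to 18.75 mL → factor 18.75/1.5 = 12.5
Step 2: 5 mL + 75 mL = 80 mL total → factor 80/5 = 16
Step 3: 1 mL + 11.5 mL = 12.5 mL total → factor 12.5/1 = 12.5
Step 4: 0.25 mL brought to 2 mL → factor 2/0.25 = 8
Step 5: 0.2 mL brought to 500 μL → factor 0.5/0.2 = 2.5
Dilution factor to solution 1 = 12.5; to solution 5 = 50000
[solution 1]/[solution 5] = (factor to solution 5)/(factor to solution 1) = 50000/12.5 = 4.00 × 10^3

4.00 × 10^3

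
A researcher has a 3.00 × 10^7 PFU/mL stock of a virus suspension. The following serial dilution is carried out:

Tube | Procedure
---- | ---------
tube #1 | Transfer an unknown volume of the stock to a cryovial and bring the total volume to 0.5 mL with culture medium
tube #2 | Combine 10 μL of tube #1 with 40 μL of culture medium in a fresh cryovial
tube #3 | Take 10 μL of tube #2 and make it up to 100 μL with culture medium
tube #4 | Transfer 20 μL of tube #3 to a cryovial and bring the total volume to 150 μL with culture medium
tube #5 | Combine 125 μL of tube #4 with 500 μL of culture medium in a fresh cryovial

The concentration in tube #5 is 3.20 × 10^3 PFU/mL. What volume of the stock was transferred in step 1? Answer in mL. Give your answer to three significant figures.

Step 1: v brought to 0.5 mL → factor = 0.5 mL/v
Step 2: 10 μL + 40 μL = 50 μL total → factor 50/10 = 5
Step 3: 10 μL brought to 100 μL → factor 100/10 = 10
Step 4: 20 μL brought to 150 μL → factor 150/20 = 7.5
Step 5: 125 μL + 500 μL = 625 μL total → factor 625/125 = 5
Product of known-step factors = 1875
Overall factor = 3.00 × 10^7 PFU/mL / (3.20 × 10^3 PFU/mL) = 9375
Step-1 factor = 9375 / 1875 = 5
v = 0.5 mL / 5 = 0.100 mL

0.100 mL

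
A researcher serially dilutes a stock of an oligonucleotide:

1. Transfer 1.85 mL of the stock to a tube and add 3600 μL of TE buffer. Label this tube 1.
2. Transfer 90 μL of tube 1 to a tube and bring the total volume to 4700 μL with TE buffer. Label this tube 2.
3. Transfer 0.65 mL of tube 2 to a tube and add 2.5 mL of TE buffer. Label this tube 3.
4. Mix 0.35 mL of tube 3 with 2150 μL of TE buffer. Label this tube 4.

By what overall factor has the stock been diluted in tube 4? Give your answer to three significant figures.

Step 1: 1.85 mL + 3600 μL = 5.45 mL total → factor 5.45/1.85 = 2.9459
Step 2: 90 μL brought to 4700 μL → factor 4700/90 = 52.222
Step 3: 0.65 mL + 2.5 mL = 3.15 mL total → factor 3.15/0.65 = 4.8462
Step 4: 0.35 mL + 2150 μL = 2.5 mL total → factor 2.5/0.35 = 7.1429
Overall dilution factor = 2.9459 × 52.222 × 4.8462 × 7.1429 = 5325.4

5.33 × 10^3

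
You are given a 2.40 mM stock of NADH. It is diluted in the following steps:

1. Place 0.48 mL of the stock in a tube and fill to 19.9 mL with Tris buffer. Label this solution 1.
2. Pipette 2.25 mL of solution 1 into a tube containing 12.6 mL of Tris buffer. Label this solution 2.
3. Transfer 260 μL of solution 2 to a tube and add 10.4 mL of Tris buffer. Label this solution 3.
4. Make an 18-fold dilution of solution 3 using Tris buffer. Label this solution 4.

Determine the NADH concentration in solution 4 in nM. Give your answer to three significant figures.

Step 1: 0.48 mL brought to 19.9 mL → factor 19.9/0.48 = 41.458
Step 2: 2.25 mL + 12.6 mL = 14.85 mL total → factor 14.85/2.25 = 6.6
Step 3: 260 μL + 10.4 mL = 10660 μL total → factor 10660/260 = 41
Step 4: 18-fold → factor 18
Overall dilution factor = 41.458 × 6.6 × 41 × 18 = 2.0194 × 10^5
Final = 2.40 mM / 2.0194 × 10^5 = 1.188 × 10^-5 mM = 11.9 nM

11.9 nM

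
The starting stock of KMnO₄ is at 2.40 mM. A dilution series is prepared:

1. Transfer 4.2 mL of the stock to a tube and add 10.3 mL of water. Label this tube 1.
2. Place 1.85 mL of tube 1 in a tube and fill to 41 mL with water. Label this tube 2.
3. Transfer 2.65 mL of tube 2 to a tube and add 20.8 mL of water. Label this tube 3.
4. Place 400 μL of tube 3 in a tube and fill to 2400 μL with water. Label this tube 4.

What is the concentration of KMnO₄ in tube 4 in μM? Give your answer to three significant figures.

0.591 μM

Step 1: 4.2 mL + 10.3 mL = 14.5 mL total → factor 14.5/4.2 = 3.4524
Step 2: 1.85 mL brought to 41 mL → factor 41/1.85 = 22.162
Step 3: 2.65 mL + 20.8 mL = 23.45 mL total → factor 23.45/2.65 = 8.8491
Step 4: 400 μL brought to 2400 μL → factor 2400/400 = 6
Overall dilution factor = 3.4524 × 22.162 × 8.8491 × 6 = 4062.4
Final = 2.40 mM / 4062.4 = 0.0005908 mM = 0.591 μM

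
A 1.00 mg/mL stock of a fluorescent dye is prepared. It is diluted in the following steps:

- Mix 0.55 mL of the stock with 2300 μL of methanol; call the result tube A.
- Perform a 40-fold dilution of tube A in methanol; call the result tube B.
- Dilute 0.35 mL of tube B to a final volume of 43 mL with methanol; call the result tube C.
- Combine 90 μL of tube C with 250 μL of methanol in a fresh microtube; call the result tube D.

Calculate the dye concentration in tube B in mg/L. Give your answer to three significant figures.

Step 1: 0.55 mL + 2300 μL = 2.85 mL total → factor 2.85/0.55 = 5.1818
Step 2: 40-fold → factor 40
Dilution factor through tube B = 5.1818 × 40 = 207.27
[tube B] = 1.00 mg/mL / 207.27 = 0.004825 mg/mL = 4.82 mg/L

4.82 mg/L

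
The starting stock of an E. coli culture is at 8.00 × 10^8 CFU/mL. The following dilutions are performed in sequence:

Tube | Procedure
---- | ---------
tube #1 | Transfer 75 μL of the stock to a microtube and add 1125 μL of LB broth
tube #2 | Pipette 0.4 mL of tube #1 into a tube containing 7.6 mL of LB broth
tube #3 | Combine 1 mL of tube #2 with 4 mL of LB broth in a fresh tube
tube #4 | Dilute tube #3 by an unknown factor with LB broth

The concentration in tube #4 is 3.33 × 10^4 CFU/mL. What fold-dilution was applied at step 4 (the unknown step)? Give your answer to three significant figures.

Step 1: 75 μL + 1125 μL = 1200 μL total → factor 1200/75 = 16
Step 2: 0.4 mL + 7.6 mL = 8 mL total → factor 8/0.4 = 20
Step 3: 1 mL + 4 mL = 5 mL total → factor 5/1 = 5
Step 4: unknown factor x
Product of known-step factors = 1600
Overall factor = 8.00 × 10^8 CFU/mL / (3.33 × 10^4 CFU/mL) = 24024
x = 24024 / 1600 = 15.0

15.0-fold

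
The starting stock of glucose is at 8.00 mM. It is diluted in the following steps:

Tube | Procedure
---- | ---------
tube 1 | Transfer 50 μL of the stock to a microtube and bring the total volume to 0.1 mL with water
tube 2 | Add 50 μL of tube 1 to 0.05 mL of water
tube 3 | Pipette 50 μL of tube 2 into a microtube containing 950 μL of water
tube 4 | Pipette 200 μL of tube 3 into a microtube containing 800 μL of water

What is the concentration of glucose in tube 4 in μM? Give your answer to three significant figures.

20.0 μM

Step 1: 50 μL brought to 0.1 mL → factor 100/50 = 2
Step 2: 50 μL + 0.05 mL = 100 μL total → factor 100/50 = 2
Step 3: 50 μL + 950 μL = 1000 μL total → factor 1000/50 = 20
Step 4: 200 μL + 800 μL = 1000 μL total → factor 1000/200 = 5
Overall dilution factor = 2 × 2 × 20 × 5 = 400
Final = 8.00 mM / 400 = 0.02000 mM = 20.0 μM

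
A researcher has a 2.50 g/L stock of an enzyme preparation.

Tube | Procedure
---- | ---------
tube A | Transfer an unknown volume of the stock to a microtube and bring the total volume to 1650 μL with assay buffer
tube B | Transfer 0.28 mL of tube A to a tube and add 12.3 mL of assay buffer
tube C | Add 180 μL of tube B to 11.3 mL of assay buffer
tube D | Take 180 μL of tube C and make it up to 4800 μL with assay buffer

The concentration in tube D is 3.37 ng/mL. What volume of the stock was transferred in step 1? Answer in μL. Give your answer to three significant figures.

170 μL

Step 1: v brought to 1650 μL → factor = 1650 μL/v
Step 2: 0.28 mL + 12.3 mL = 12.58 mL total → factor 12.58/0.28 = 44.929
Step 3: 180 μL + 11.3 mL = 11480 μL total → factor 11480/180 = 63.778
Step 4: 180 μL brought to 4800 μL → factor 4800/180 = 26.667
Product of known-step factors = 76412
Overall factor = 2.50 g/L / (3.37 ng/mL) = 7.4184 × 10^5
Step-1 factor = 7.4184 × 10^5 / 76412 = 9.7084
v = 1650 μL / 9.7084 = 170 μL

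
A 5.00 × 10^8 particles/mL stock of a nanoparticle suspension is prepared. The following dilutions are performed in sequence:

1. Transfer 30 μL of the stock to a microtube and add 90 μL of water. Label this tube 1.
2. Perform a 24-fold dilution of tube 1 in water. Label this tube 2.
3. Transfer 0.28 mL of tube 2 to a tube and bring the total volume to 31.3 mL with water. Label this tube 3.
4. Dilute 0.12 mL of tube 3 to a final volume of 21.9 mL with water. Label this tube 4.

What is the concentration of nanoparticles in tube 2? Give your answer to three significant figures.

5.21 × 10^6 particles/mL

Step 1: 30 μL + 90 μL = 120 μL total → factor 120/30 = 4
Step 2: 24-fold → factor 24
Dilution factor through tube 2 = 4 × 24 = 96
[tube 2] = 5.00 × 10^8 particles/mL / 96 = 5.21 × 10^6 particles/mL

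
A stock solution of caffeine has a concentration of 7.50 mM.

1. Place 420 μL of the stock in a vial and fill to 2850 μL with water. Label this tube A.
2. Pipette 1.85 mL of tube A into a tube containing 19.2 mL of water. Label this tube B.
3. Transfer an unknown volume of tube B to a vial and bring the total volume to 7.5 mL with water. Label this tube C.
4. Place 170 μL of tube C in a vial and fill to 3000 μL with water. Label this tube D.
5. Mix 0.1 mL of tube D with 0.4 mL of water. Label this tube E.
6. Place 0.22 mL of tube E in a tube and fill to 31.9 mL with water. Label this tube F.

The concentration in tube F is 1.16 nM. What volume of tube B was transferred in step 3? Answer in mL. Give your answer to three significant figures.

Step 1: 420 μL brought to 2850 μL → factor 2850/420 = 6.7857
Step 2: 1.85 mL + 19.2 mL = 21.05 mL total → factor 21.05/1.85 = 11.378
Step 3: v brought to 7.5 mL → factor = 7.5 mL/v
Step 4: 170 μL brought to 3000 μL → factor 3000/170 = 17.647
Step 5: 0.1 mL + 0.4 mL = 0.5 mL total → factor 0.5/0.1 = 5
Step 6: 0.22 mL brought to 31.9 mL → factor 31.9/0.22 = 145
Product of known-step factors = 9.8784 × 10^5
Overall factor = 7.50 mM / (1.16 nM) = 6.4655 × 10^6
Step-3 factor = 6.4655 × 10^6 / 9.8784 × 10^5 = 6.5451
v = 7.5 mL / 6.5451 = 1.15 mL

1.15 mL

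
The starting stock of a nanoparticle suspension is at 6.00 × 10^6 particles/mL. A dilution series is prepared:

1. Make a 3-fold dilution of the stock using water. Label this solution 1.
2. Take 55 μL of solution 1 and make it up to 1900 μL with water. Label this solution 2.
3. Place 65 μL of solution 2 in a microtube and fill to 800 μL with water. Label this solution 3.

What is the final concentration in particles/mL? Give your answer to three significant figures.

4.70 × 10^3 particles/mL

Step 1: 3-fold → factor 3
Step 2: 55 μL brought to 1900 μL → factor 1900/55 = 34.545
Step 3: 65 μL brought to 800 μL → factor 800/65 = 12.308
Overall dilution factor = 3 × 34.545 × 12.308 = 1275.5
Final = 6.00 × 10^6 particles/mL / 1275.5 = 4.70 × 10^3 particles/mL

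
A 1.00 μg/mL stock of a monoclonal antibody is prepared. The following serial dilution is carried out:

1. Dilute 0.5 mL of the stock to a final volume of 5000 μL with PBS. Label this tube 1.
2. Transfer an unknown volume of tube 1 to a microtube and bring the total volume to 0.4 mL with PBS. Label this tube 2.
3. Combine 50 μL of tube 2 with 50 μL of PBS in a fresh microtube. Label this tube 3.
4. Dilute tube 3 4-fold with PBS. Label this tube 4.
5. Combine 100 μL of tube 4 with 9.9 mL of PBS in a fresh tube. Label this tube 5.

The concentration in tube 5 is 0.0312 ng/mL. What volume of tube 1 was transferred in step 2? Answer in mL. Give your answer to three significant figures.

0.0998 mL

Step 1: 0.5 mL brought to 5000 μL → factor 5/0.5 = 10
Step 2: v brought to 0.4 mL → factor = 0.4 mL/v
Step 3: 50 μL + 50 μL = 100 μL total → factor 100/50 = 2
Step 4: 4-fold → factor 4
Step 5: 100 μL + 9.9 mL = 10000 μL total → factor 10000/100 = 100
Product of known-step factors = 8000
Overall factor = 1.00 μg/mL / (0.0312 ng/mL) = 32051
Step-2 factor = 32051 / 8000 = 4.0064
v = 0.4 mL / 4.0064 = 0.0998 mL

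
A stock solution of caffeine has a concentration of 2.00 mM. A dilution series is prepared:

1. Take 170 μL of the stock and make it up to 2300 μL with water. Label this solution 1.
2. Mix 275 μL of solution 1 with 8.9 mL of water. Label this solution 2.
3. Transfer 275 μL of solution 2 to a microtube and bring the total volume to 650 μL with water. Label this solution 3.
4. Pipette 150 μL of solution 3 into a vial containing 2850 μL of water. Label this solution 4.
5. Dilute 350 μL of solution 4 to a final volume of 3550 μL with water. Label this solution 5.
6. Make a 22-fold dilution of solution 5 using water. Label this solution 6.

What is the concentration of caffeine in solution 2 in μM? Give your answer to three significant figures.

Step 1: 170 μL brought to 2300 μL → factor 2300/170 = 13.529
Step 2: 275 μL + 8.9 mL = 9175 μL total → factor 9175/275 = 33.364
Dilution factor through solution 2 = 13.529 × 33.364 = 451.39
[solution 2] = 2.00 mM / 451.39 = 0.004431 mM = 4.43 μM

4.43 μM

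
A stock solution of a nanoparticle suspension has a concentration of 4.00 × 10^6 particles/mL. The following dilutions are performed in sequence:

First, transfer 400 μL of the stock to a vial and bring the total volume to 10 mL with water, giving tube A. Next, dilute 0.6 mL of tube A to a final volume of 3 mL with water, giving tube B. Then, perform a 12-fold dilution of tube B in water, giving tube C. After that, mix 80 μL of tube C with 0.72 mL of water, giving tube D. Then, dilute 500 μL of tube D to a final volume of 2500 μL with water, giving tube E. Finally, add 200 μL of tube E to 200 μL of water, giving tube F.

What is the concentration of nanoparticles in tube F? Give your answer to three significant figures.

26.7 particles/mL

Step 1: 400 μL brought to 10 mL → factor 10000/400 = 25
Step 2: 0.6 mL brought to 3 mL → factor 3/0.6 = 5
Step 3: 12-fold → factor 12
Step 4: 80 μL + 0.72 mL = 800 μL total → factor 800/80 = 10
Step 5: 500 μL brought to 2500 μL → factor 2500/500 = 5
Step 6: 200 μL + 200 μL = 400 μL total → factor 400/200 = 2
Overall dilution factor = 25 × 5 × 12 × 10 × 5 × 2 = 1.5 × 10^5
Final = 4.00 × 10^6 particles/mL / 1.5 × 10^5 = 26.7 particles/mL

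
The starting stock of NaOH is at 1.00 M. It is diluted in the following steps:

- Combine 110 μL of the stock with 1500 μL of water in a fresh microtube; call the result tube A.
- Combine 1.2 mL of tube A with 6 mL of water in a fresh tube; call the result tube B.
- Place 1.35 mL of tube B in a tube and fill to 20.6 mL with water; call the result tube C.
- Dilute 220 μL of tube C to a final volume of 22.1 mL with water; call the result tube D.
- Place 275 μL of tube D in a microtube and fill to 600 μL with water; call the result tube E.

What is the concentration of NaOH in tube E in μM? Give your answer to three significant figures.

3.40 μM

Step 1: 110 μL + 1500 μL = 1610 μL total → factor 1610/110 = 14.636
Step 2: 1.2 mL + 6 mL = 7.2 mL total → factor 7.2/1.2 = 6
Step 3: 1.35 mL brought to 20.6 mL → factor 20.6/1.35 = 15.259
Step 4: 220 μL brought to 22.1 mL → factor 22100/220 = 100.45
Step 5: 275 μL brought to 600 μL → factor 600/275 = 2.1818
Overall dilution factor = 14.636 × 6 × 15.259 × 100.45 × 2.1818 = 2.937 × 10^5
Final = 1.00 M / 2.937 × 10^5 = 3.405 × 10^-6 M = 3.40 μM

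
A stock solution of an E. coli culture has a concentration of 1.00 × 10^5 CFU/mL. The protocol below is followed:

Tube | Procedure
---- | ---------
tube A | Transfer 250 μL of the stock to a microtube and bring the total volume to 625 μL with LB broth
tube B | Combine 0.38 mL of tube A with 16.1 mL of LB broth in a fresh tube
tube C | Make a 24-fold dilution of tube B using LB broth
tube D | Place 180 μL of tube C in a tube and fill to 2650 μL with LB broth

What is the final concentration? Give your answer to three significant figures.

2.61 CFU/mL

Step 1: 250 μL brought to 625 μL → factor 625/250 = 2.5
Step 2: 0.38 mL + 16.1 mL = 16.48 mL total → factor 16.48/0.38 = 43.368
Step 3: 24-fold → factor 24
Step 4: 180 μL brought to 2650 μL → factor 2650/180 = 14.722
Overall dilution factor = 2.5 × 43.368 × 24 × 14.722 = 38309
Final = 1.00 × 10^5 CFU/mL / 38309 = 2.61 CFU/mL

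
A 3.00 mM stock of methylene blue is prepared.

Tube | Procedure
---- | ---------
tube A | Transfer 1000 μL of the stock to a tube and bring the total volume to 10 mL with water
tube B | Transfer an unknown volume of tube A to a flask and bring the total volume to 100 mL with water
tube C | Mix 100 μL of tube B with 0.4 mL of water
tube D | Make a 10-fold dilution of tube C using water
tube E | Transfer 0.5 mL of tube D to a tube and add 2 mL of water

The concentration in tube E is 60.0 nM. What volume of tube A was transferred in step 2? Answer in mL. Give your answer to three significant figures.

Step 1: 1000 μL brought to 10 mL → factor 10000/1000 = 10
Step 2: v brought to 100 mL → factor = 100 mL/v
Step 3: 100 μL + 0.4 mL = 500 μL total → factor 500/100 = 5
Step 4: 10-fold → factor 10
Step 5: 0.5 mL + 2 mL = 2.5 mL total → factor 2.5/0.5 = 5
Product of known-step factors = 2500
Overall factor = 3.00 mM / (60.0 nM) = 50000
Step-2 factor = 50000 / 2500 = 20
v = 100 mL / 20 = 5.00 mL

5.00 mL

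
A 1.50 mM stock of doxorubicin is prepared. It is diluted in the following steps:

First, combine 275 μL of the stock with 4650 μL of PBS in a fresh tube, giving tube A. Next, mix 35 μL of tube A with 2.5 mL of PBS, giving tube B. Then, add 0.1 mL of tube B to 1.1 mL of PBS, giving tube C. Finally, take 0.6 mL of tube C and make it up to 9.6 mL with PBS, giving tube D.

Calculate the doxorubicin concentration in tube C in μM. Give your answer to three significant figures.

Step 1: 275 μL + 4650 μL = 4925 μL total → factor 4925/275 = 17.909
Step 2: 35 μL + 2.5 mL = 2535 μL total → factor 2535/35 = 72.429
Step 3: 0.1 mL + 1.1 mL = 1.2 mL total → factor 1.2/0.1 = 12
Dilution factor through tube C = 17.909 × 72.429 × 12 = 15566
[tube C] = 1.50 mM / 15566 = 9.637 × 10^-5 mM = 0.0964 μM

0.0964 μM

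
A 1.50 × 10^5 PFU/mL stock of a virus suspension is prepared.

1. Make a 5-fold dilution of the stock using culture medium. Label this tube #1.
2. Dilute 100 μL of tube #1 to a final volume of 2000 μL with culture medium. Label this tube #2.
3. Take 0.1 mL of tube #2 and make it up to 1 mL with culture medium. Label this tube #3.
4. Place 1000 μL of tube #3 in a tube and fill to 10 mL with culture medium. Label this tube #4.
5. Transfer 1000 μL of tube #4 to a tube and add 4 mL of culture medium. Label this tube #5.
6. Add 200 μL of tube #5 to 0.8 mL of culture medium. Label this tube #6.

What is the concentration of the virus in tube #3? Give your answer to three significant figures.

Step 1: 5-fold → factor 5
Step 2: 100 μL brought to 2000 μL → factor 2000/100 = 20
Step 3: 0.1 mL brought to 1 mL → factor 1/0.1 = 10
Dilution factor through tube #3 = 5 × 20 × 10 = 1000
[tube #3] = 1.50 × 10^5 PFU/mL / 1000 = 150 PFU/mL

150 PFU/mL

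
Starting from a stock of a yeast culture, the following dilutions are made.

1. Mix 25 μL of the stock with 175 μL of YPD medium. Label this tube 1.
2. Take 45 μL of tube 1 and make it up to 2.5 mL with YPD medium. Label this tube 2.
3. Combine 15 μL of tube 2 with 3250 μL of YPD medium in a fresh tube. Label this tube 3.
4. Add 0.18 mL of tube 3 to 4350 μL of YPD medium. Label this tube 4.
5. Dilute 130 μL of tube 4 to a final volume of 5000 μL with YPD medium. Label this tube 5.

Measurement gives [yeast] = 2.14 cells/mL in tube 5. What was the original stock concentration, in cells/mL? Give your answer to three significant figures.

2.00 × 10^8 cells/mL

Step 1: 25 μL + 175 μL = 200 μL total → factor 200/25 = 8
Step 2: 45 μL brought to 2.5 mL → factor 2500/45 = 55.556
Step 3: 15 μL + 3250 μL = 3265 μL total → factor 3265/15 = 217.67
Step 4: 0.18 mL + 4350 μL = 4.53 mL total → factor 4.53/0.18 = 25.167
Step 5: 130 μL brought to 5000 μL → factor 5000/130 = 38.462
Overall dilution factor = 8 × 55.556 × 217.67 × 25.167 × 38.462 = 9.364 × 10^7
Stock = 2.14 cells/mL × 9.364 × 10^7 = 2.00 × 10^8 cells/mL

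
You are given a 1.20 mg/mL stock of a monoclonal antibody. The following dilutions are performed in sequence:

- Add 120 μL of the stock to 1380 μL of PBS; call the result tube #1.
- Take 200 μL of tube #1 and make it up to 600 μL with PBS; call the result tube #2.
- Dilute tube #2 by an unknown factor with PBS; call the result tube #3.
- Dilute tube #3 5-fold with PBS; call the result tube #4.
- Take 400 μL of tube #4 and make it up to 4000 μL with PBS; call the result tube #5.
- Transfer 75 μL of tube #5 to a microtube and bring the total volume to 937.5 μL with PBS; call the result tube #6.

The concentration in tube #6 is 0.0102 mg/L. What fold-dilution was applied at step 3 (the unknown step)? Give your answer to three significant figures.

5.02-fold

Step 1: 120 μL + 1380 μL = 1500 μL total → factor 1500/120 = 12.5
Step 2: 200 μL brought to 600 μL → factor 600/200 = 3
Step 3: unknown factor x
Step 4: 5-fold → factor 5
Step 5: 400 μL brought to 4000 μL → factor 4000/400 = 10
Step 6: 75 μL brought to 937.5 μL → factor 937.5/75 = 12.5
Product of known-step factors = 23438
Overall factor = 1.20 mg/mL / (0.0102 mg/L) = 1.1765 × 10^5
x = 1.1765 × 10^5 / 23438 = 5.02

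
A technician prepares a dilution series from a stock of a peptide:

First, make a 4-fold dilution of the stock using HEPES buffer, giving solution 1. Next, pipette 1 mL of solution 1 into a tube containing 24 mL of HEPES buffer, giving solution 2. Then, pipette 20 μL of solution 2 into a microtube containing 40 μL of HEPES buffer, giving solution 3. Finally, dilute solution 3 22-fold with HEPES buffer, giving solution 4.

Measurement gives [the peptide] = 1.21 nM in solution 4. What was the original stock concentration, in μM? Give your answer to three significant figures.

7.99 μM

Step 1: 4-fold → factor 4
Step 2: 1 mL + 24 mL = 25 mL total → factor 25/1 = 25
Step 3: 20 μL + 40 μL = 60 μL total → factor 60/20 = 3
Step 4: 22-fold → factor 22
Overall dilution factor = 4 × 25 × 3 × 22 = 6600
Stock = 1.21 nM × 6600 = 7986 nM = 7.99 μM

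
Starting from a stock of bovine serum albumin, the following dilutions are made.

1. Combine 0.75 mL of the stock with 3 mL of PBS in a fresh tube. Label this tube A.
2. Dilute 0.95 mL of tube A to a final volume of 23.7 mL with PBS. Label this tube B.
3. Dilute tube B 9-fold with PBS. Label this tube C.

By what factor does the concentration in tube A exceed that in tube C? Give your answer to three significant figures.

Step 1: 0.75 mL + 3 mL = 3.75 mL total → factor 3.75/0.75 = 5
Step 2: 0.95 mL brought to 23.7 mL → factor 23.7/0.95 = 24.947
Step 3: 9-fold → factor 9
Dilution factor to tube A = 5; to tube C = 1122.6
[tube A]/[tube C] = (factor to tube C)/(factor to tube A) = 1122.6/5 = 225

225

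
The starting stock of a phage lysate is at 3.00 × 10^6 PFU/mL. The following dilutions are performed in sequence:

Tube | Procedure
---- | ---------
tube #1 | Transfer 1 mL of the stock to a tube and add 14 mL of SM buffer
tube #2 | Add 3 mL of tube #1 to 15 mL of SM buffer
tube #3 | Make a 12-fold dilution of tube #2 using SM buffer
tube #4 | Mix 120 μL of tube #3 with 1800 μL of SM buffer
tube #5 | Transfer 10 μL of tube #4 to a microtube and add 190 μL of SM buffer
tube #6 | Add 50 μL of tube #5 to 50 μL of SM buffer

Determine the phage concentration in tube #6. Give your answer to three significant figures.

Step 1: 1 mL + 14 mL = 15 mL total → factor 15/1 = 15
Step 2: 3 mL + 15 mL = 18 mL total → factor 18/3 = 6
Step 3: 12-fold → factor 12
Step 4: 120 μL + 1800 μL = 1920 μL total → factor 1920/120 = 16
Step 5: 10 μL + 190 μL = 200 μL total → factor 200/10 = 20
Step 6: 50 μL + 50 μL = 100 μL total → factor 100/50 = 2
Overall dilution factor = 15 × 6 × 12 × 16 × 20 × 2 = 6.912 × 10^5
Final = 3.00 × 10^6 PFU/mL / 6.912 × 10^5 = 4.34 PFU/mL

4.34 PFU/mL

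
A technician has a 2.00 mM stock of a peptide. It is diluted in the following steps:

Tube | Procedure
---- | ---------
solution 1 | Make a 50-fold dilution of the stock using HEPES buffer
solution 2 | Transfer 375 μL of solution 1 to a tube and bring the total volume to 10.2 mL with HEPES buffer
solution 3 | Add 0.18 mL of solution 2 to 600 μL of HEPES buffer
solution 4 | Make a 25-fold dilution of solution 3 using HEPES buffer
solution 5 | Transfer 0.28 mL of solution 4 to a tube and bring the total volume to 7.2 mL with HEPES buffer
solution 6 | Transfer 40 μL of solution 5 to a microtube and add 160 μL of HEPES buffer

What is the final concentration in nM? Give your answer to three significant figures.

Step 1: 50-fold → factor 50
Step 2: 375 μL brought to 10.2 mL → factor 10200/375 = 27.2
Step 3: 0.18 mL + 600 μL = 0.78 mL total → factor 0.78/0.18 = 4.3333
Step 4: 25-fold → factor 25
Step 5: 0.28 mL brought to 7.2 mL → factor 7.2/0.28 = 25.714
Step 6: 40 μL + 160 μL = 200 μL total → factor 200/40 = 5
Overall dilution factor = 50 × 27.2 × 4.3333 × 25 × 25.714 × 5 = 1.8943 × 10^7
Final = 2.00 mM / 1.8943 × 10^7 = 1.056 × 10^-7 mM = 0.106 nM

0.106 nM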